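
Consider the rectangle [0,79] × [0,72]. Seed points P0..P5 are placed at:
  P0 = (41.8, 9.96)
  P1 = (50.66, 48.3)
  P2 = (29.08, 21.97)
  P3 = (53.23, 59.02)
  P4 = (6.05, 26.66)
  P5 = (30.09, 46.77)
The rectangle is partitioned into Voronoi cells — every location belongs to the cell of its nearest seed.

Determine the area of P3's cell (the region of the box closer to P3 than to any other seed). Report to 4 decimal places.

Area of P3's cell: 853.3258

1. box [0,79]×[0,72]: [(0, 0) (79, 0) (79, 72) (0, 72)]
2. ⊥bis P3·P0 via (47.515,34.49): [(0, 45.56) (79, 27.1546) (79, 72) (0, 72)]  |A|=2815.7705
3. ⊥bis P3·P1 via (51.945,53.66): [(0, 66.1132) (79, 47.1739) (79, 72) (0, 72)]  |A|=1213.1596
4. ⊥bis P3·P2 via (41.155,40.495): [(0, 67.3207) (2.9302, 65.4107) (79, 47.1739) (79, 72) (0, 72)]  |A|=1211.3905
5. ⊥bis P3·P4 via (29.64,42.84): [(16.3688, 62.189) (79, 47.1739) (79, 72) (9.6396, 72)]  |A|=1117.6925
6. ⊥bis P3·P5 via (41.66,52.895): [(39.7011, 56.5953) (79, 47.1739) (79, 72) (31.5461, 72)]  |A|=853.3258
7. canonical 4-gon: [(39.7011, 56.5953) (79, 47.1739) (79, 72) (31.5461, 72)]
8. shoelace: 853.3258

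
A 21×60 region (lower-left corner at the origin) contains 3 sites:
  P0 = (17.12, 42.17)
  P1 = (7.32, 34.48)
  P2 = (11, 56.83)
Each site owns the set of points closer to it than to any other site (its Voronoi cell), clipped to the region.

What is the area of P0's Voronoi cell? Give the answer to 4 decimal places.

1. box [0,21]×[0,60]: [(0, 0) (21, 0) (21, 60) (0, 60)]
2. ⊥bis P0·P1 via (12.22,38.325): [(0, 53.898) (21, 27.1359) (21, 60) (0, 60)]  |A|=409.1443
3. ⊥bis P0·P2 via (14.06,49.5): [(6.0688, 46.164) (21, 27.1359) (21, 52.3972)]  |A|=188.5905
4. canonical 3-gon: [(6.0688, 46.164) (21, 27.1359) (21, 52.3972)]
5. shoelace: 188.5905

Area of P0's cell: 188.5905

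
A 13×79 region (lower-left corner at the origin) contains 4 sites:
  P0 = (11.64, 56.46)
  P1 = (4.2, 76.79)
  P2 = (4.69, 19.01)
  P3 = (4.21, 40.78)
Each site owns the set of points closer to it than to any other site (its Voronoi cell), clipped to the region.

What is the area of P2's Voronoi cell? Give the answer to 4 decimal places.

Area of P2's cell: 389.2226

1. box [0,13]×[0,79]: [(0, 0) (13, 0) (13, 79) (0, 79)]
2. ⊥bis P2·P0 via (8.165,37.735): [(0, 39.2503) (0, 0) (13, 0) (13, 36.8377)]  |A|=494.5719
3. ⊥bis P2·P1 via (4.445,47.9): [(0, 39.2503) (0, 0) (13, 0) (13, 36.8377)]  |A|=494.5719
4. ⊥bis P2·P3 via (4.45,29.895): [(0, 29.7969) (0, 0) (13, 0) (13, 30.0835)]  |A|=389.2226
5. canonical 4-gon: [(0, 29.7969) (0, 0) (13, 0) (13, 30.0835)]
6. shoelace: 389.2226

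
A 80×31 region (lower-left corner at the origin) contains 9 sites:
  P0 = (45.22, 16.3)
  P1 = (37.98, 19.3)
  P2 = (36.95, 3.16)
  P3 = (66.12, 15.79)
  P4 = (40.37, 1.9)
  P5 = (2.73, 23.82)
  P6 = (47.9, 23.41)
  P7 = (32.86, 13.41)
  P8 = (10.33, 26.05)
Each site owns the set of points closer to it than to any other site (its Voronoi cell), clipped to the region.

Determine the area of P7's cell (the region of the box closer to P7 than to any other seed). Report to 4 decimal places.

Area of P7's cell: 334.6838

1. box [0,80]×[0,31]: [(0, 0) (80, 0) (80, 31) (0, 31)]
2. ⊥bis P7·P0 via (39.04,14.855): [(0, 0) (42.5134, 0) (35.265, 31) (0, 31)]  |A|=1205.5648
3. ⊥bis P7·P1 via (35.42,16.355): [(0, 0) (42.5134, 0) (39.5233, 12.7882) (18.5725, 31) (0, 31)]  |A|=1053.5645
4. ⊥bis P7·P2 via (34.905,8.285): [(0, 0) (14.1419, 0) (40.0922, 10.3548) (39.5233, 12.7882) (18.5725, 31) (0, 31)]  |A|=906.6733
5. ⊥bis P7·P3 via (49.49,14.6): [(0, 0) (14.1419, 0) (40.0922, 10.3548) (39.5233, 12.7882) (18.5725, 31) (0, 31)]  |A|=906.6733
6. ⊥bis P7·P4 via (36.615,7.655): [(0, 0) (14.1419, 0) (40.0922, 10.3548) (39.5233, 12.7882) (18.5725, 31) (0, 31)]  |A|=906.6733
7. ⊥bis P7·P5 via (17.795,18.615): [(11.3635, 0) (14.1419, 0) (40.0922, 10.3548) (39.5233, 12.7882) (21.2653, 28.6592)]  |A|=392.4899
8. ⊥bis P7·P6 via (40.38,18.41): [(11.3635, 0) (14.1419, 0) (40.0922, 10.3548) (39.5233, 12.7882) (21.2653, 28.6592)]  |A|=392.4899
9. ⊥bis P7·P8 via (21.595,19.73): [(12.7062, 3.8862) (11.3635, 0) (14.1419, 0) (40.0922, 10.3548) (39.5233, 12.7882) (24.8543, 25.5395)]  |A|=334.6838
10. canonical 6-gon: [(12.7062, 3.8862) (11.3635, 0) (14.1419, 0) (40.0922, 10.3548) (39.5233, 12.7882) (24.8543, 25.5395)]
11. shoelace: 334.6838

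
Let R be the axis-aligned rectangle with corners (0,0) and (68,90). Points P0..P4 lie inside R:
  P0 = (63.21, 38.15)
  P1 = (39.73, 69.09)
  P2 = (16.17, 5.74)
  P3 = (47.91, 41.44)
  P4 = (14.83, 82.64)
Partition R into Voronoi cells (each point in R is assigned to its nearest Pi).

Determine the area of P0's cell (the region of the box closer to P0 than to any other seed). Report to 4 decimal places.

Area of P0's cell: 864.1004

1. box [0,68]×[0,90]: [(0, 0) (68, 0) (68, 90) (0, 90)]
2. ⊥bis P0·P1 via (51.47,53.62): [(0, 14.56) (0, 0) (68, 0) (68, 66.1644)]  |A|=2744.6312
3. ⊥bis P0·P2 via (39.69,21.945): [(29.4039, 36.8743) (54.8098, 0) (68, 0) (68, 66.1644)]  |A|=1520.0333
4. ⊥bis P0·P3 via (55.56,39.795): [(59.9101, 60.0251) (48.8598, 8.6359) (54.8098, 0) (68, 0) (68, 66.1644)]  |A|=864.1004
5. ⊥bis P0·P4 via (39.02,60.395): [(59.9101, 60.0251) (48.8598, 8.6359) (54.8098, 0) (68, 0) (68, 66.1644)]  |A|=864.1004
6. canonical 5-gon: [(59.9101, 60.0251) (48.8598, 8.6359) (54.8098, 0) (68, 0) (68, 66.1644)]
7. shoelace: 864.1004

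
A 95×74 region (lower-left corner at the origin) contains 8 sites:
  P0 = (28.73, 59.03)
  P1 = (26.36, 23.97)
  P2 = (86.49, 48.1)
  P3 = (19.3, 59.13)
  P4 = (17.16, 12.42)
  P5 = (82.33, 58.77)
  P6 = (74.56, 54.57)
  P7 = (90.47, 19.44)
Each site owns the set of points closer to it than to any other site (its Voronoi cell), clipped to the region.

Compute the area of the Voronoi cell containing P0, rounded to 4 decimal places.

Area of P0's cell: 918.1388

1. box [0,95]×[0,74]: [(0, 0) (95, 0) (95, 74) (0, 74)]
2. ⊥bis P0·P1 via (27.545,41.5): [(0, 43.362) (95, 36.9401) (95, 74) (0, 74)]  |A|=3215.648
3. ⊥bis P0·P2 via (57.61,53.565): [(0, 43.362) (54.976, 39.6457) (61.4769, 74) (0, 74)]  |A|=1898.1764
4. ⊥bis P0·P3 via (24.015,59.08): [(23.8312, 41.751) (54.976, 39.6457) (61.4769, 74) (24.1732, 74)]  |A|=1143.3251
5. ⊥bis P0·P4 via (22.945,35.725): [(23.8312, 41.751) (54.976, 39.6457) (61.4769, 74) (24.1732, 74)]  |A|=1143.3251
6. ⊥bis P0·P5 via (55.53,58.9): [(23.8312, 41.751) (54.976, 39.6457) (55.4487, 42.1436) (55.6032, 74) (24.1732, 74)]  |A|=1049.7678
7. ⊥bis P0·P6 via (51.645,56.8): [(23.8312, 41.751) (50.0083, 39.9815) (53.3188, 74) (24.1732, 74)]  |A|=918.1388
8. ⊥bis P0·P7 via (59.6,39.235): [(23.8312, 41.751) (50.0083, 39.9815) (53.3188, 74) (24.1732, 74)]  |A|=918.1388
9. canonical 4-gon: [(23.8312, 41.751) (50.0083, 39.9815) (53.3188, 74) (24.1732, 74)]
10. shoelace: 918.1388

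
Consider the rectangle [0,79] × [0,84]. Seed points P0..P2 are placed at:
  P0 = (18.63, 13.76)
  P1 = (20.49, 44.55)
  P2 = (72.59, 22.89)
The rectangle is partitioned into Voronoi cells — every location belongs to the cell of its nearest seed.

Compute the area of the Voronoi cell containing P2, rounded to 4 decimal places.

Area of P2's cell: 2213.4502

1. box [0,79]×[0,84]: [(0, 0) (79, 0) (79, 84) (0, 84)]
2. ⊥bis P2·P0 via (45.61,18.325): [(48.7106, 0) (79, 0) (79, 84) (34.4978, 84)]  |A|=3141.2469
3. ⊥bis P2·P1 via (46.54,33.72): [(44.0277, 27.6769) (48.7106, 0) (79, 0) (79, 84) (67.4434, 84)]  |A|=2213.4502
4. canonical 5-gon: [(44.0277, 27.6769) (48.7106, 0) (79, 0) (79, 84) (67.4434, 84)]
5. shoelace: 2213.4502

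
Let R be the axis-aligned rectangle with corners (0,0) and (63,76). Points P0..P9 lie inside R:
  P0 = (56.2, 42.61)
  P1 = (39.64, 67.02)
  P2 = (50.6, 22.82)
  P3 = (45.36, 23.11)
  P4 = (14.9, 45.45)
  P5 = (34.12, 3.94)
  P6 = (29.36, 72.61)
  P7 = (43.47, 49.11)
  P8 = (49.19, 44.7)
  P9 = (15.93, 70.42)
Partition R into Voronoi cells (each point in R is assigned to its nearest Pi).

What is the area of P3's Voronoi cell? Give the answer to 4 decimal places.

1. box [0,63]×[0,76]: [(0, 0) (63, 0) (63, 76) (0, 76)]
2. ⊥bis P3·P0 via (50.78,32.86): [(0, 61.0885) (0, 0) (63, 0) (63, 26.0669)]  |A|=2745.3953
3. ⊥bis P3·P1 via (42.5,45.065): [(31.4208, 43.6217) (0, 39.5287) (0, 0) (63, 0) (63, 26.0669)]  |A|=2406.6826
4. ⊥bis P3·P2 via (47.98,22.965): [(48.5949, 34.0747) (31.4208, 43.6217) (0, 39.5287) (0, 0) (46.709, 0)]  |A|=1941.3786
5. ⊥bis P3·P4 via (30.13,34.28): [(48.5949, 34.0747) (35.3709, 41.4259) (4.9883, 0) (46.709, 0)]  |A|=1096.3903
6. ⊥bis P3·P5 via (39.74,13.525): [(47.215, 9.1422) (48.5949, 34.0747) (35.3709, 41.4259) (22.3752, 23.7065)]  |A|=484.6342
7. ⊥bis P3·P6 via (37.36,47.86): [(47.215, 9.1422) (48.5949, 34.0747) (35.3709, 41.4259) (22.3752, 23.7065)]  |A|=484.6342
8. ⊥bis P3·P7 via (44.415,36.11): [(47.215, 9.1422) (48.5949, 34.0747) (44.8736, 36.1433) (30.7433, 35.1162) (22.3752, 23.7065)]  |A|=442.4318
9. ⊥bis P3·P8 via (47.275,33.905): [(47.215, 9.1422) (48.5727, 33.6748) (37.6268, 35.6166) (30.7433, 35.1162) (22.3752, 23.7065)]  |A|=431.7459
10. ⊥bis P3·P9 via (30.645,46.765): [(47.215, 9.1422) (48.5727, 33.6748) (37.6268, 35.6166) (30.7433, 35.1162) (22.3752, 23.7065)]  |A|=431.7459
11. canonical 5-gon: [(47.215, 9.1422) (48.5727, 33.6748) (37.6268, 35.6166) (30.7433, 35.1162) (22.3752, 23.7065)]
12. shoelace: 431.7459

Area of P3's cell: 431.7459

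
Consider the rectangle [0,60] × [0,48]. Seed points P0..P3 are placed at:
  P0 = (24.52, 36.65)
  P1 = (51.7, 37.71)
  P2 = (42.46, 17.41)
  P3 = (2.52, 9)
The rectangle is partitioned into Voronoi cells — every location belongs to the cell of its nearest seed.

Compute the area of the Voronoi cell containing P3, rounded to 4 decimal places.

1. box [0,60]×[0,48]: [(0, 0) (60, 0) (60, 48) (0, 48)]
2. ⊥bis P3·P0 via (13.52,22.825): [(0, 33.5823) (0, 0) (42.2069, 0)]  |A|=708.7025
3. ⊥bis P3·P1 via (27.11,23.355): [(39.4752, 2.1735) (0, 33.5823) (0, 0) (40.744, 0)]  |A|=707.1128
4. ⊥bis P3·P2 via (22.49,13.205): [(21.862, 16.1876) (0, 33.5823) (0, 0) (25.2705, 0)]  |A|=571.6227
5. canonical 4-gon: [(21.862, 16.1876) (0, 33.5823) (0, 0) (25.2705, 0)]
6. shoelace: 571.6227

Area of P3's cell: 571.6227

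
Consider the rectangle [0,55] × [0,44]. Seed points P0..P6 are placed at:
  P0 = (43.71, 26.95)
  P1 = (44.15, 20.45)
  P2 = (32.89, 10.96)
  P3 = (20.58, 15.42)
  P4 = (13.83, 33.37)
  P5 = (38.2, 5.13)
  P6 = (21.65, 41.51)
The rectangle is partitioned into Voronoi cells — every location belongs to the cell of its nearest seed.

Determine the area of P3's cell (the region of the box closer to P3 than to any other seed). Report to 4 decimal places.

1. box [0,55]×[0,44]: [(0, 0) (55, 0) (55, 44) (0, 44)]
2. ⊥bis P3·P0 via (32.145,21.185): [(0, 0) (42.7054, 0) (20.772, 44) (0, 44)]  |A|=1396.5043
3. ⊥bis P3·P1 via (32.365,17.935): [(0, 0) (36.1925, 0) (31.3169, 22.8462) (20.772, 44) (0, 44)]  |A|=1322.1057
4. ⊥bis P3·P2 via (26.735,13.19): [(0, 0) (21.9562, 0) (30.6895, 24.1048) (20.772, 44) (0, 44)]  |A|=1146.4256
5. ⊥bis P3·P4 via (17.205,24.395): [(0, 17.9252) (0, 0) (21.9562, 0) (30.6895, 24.1048) (28.439, 28.6195)]  |A|=615.9121
6. ⊥bis P3·P5 via (29.39,10.275): [(0, 17.9252) (0, 0) (21.9562, 0) (30.6895, 24.1048) (28.439, 28.6195)]  |A|=615.9121
7. ⊥bis P3·P6 via (21.115,28.465): [(27.3484, 28.2094) (0, 17.9252) (0, 0) (21.9562, 0) (30.6895, 24.1048) (28.6705, 28.1551)]  |A|=615.6114
8. canonical 6-gon: [(27.3484, 28.2094) (0, 17.9252) (0, 0) (21.9562, 0) (30.6895, 24.1048) (28.6705, 28.1551)]
9. shoelace: 615.6114

Area of P3's cell: 615.6114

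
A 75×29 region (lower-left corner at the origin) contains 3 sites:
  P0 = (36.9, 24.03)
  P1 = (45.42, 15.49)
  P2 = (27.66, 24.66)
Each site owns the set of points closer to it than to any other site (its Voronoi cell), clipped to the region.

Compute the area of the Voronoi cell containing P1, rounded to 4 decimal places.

1. box [0,75]×[0,29]: [(0, 0) (75, 0) (75, 29) (0, 29)]
2. ⊥bis P1·P0 via (41.16,19.76): [(21.3536, 0) (75, 0) (75, 29) (50.4217, 29)]  |A|=1134.2581
3. ⊥bis P1·P2 via (36.54,20.075): [(31.2964, 9.9195) (26.1747, 0) (75, 0) (75, 29) (50.4217, 29)]  |A|=1110.3466
4. canonical 5-gon: [(31.2964, 9.9195) (26.1747, 0) (75, 0) (75, 29) (50.4217, 29)]
5. shoelace: 1110.3466

Area of P1's cell: 1110.3466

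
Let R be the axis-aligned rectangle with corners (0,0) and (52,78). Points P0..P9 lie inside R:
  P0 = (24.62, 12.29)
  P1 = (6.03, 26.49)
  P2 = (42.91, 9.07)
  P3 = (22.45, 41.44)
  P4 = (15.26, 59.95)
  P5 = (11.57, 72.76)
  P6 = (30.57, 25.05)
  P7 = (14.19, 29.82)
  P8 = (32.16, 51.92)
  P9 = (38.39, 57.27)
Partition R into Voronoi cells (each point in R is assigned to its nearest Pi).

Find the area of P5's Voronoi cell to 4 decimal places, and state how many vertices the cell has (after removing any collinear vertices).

1. box [0,52]×[0,78]: [(0, 0) (52, 0) (52, 78) (0, 78)]
2. ⊥bis P5·P0 via (18.095,42.525): [(0, 38.6199) (52, 49.842) (52, 78) (0, 78)]  |A|=1755.9894
3. ⊥bis P5·P1 via (8.8,49.625): [(0, 50.6786) (35.9381, 46.3757) (52, 49.842) (52, 78) (0, 78)]  |A|=1539.3059
4. ⊥bis P5·P2 via (27.24,40.915): [(0, 50.6786) (35.9381, 46.3757) (40.2117, 47.298) (52, 53.0987) (52, 78) (0, 78)]  |A|=1520.1106
5. ⊥bis P5·P3 via (17.01,57.1): [(0, 51.191) (52, 69.2549) (52, 78) (0, 78)]  |A|=924.4059
6. ⊥bis P5·P4 via (13.415,66.355): [(0, 62.4907) (52, 77.4696) (52, 78) (0, 78)]  |A|=417.0303
7. ⊥bis P5·P6 via (21.07,48.905): [(0, 62.4907) (52, 77.4696) (52, 78) (0, 78)]  |A|=417.0303
8. ⊥bis P5·P7 via (12.88,51.29): [(0, 62.4907) (52, 77.4696) (52, 78) (0, 78)]  |A|=417.0303
9. ⊥bis P5·P8 via (21.865,62.34): [(0, 62.4907) (31.0787, 71.4431) (37.7151, 78) (0, 78)]  |A|=364.6504
10. ⊥bis P5·P9 via (24.98,65.015): [(0, 62.4907) (28.2164, 70.6186) (32.4795, 78) (0, 78)]  |A|=338.6796
11. canonical 4-gon: [(0, 62.4907) (28.2164, 70.6186) (32.4795, 78) (0, 78)]
12. shoelace: 338.6796

Area of P5's cell: 338.6796 (4 vertices)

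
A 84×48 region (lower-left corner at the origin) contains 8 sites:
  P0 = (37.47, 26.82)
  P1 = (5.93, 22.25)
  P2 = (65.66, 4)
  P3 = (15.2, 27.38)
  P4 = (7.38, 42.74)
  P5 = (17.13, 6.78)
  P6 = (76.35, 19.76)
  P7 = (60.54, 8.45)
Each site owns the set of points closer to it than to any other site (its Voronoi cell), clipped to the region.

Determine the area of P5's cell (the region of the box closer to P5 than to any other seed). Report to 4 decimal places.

1. box [0,84]×[0,48]: [(0, 0) (84, 0) (84, 48) (0, 48)]
2. ⊥bis P5·P0 via (27.3,16.8): [(0, 44.5087) (0, 0) (43.8522, 0)]  |A|=975.9021
3. ⊥bis P5·P1 via (11.53,14.515): [(22.0484, 22.1302) (0, 6.1675) (0, 0) (43.8522, 0)]  |A|=553.2202
4. ⊥bis P5·P2 via (41.395,5.39): [(41.2382, 2.6531) (22.0484, 22.1302) (0, 6.1675) (0, 0) (41.0862, 0)]  |A|=549.5509
5. ⊥bis P5·P3 via (16.165,17.08): [(41.2382, 2.6531) (26.1065, 18.0114) (14.9106, 16.9625) (0, 6.1675) (0, 0) (41.0862, 0)]  |A|=524.3661
6. ⊥bis P5·P4 via (12.255,24.76): [(41.2382, 2.6531) (26.1065, 18.0114) (14.9106, 16.9625) (0, 6.1675) (0, 0) (41.0862, 0)]  |A|=524.3661
7. ⊥bis P5·P6 via (46.74,13.27): [(41.2382, 2.6531) (26.1065, 18.0114) (14.9106, 16.9625) (0, 6.1675) (0, 0) (41.0862, 0)]  |A|=524.3661
8. ⊥bis P5·P7 via (38.835,7.615): [(38.936, 4.9898) (26.1065, 18.0114) (14.9106, 16.9625) (0, 6.1675) (0, 0) (39.128, 0)]  |A|=516.2487
9. canonical 6-gon: [(38.936, 4.9898) (26.1065, 18.0114) (14.9106, 16.9625) (0, 6.1675) (0, 0) (39.128, 0)]
10. shoelace: 516.2487

Area of P5's cell: 516.2487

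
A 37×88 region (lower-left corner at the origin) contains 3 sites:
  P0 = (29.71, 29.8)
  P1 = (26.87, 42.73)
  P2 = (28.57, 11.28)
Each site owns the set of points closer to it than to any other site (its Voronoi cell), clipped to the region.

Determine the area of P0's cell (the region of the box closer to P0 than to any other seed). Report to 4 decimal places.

1. box [0,37]×[0,88]: [(0, 0) (37, 0) (37, 88) (0, 88)]
2. ⊥bis P0·P1 via (28.29,36.265): [(0, 30.0513) (0, 0) (37, 0) (37, 38.1781)]  |A|=1262.2433
3. ⊥bis P0·P2 via (29.14,20.54): [(0, 30.0513) (0, 22.3337) (37, 20.0562) (37, 38.1781)]  |A|=478.0303
4. canonical 4-gon: [(0, 30.0513) (0, 22.3337) (37, 20.0562) (37, 38.1781)]
5. shoelace: 478.0303

Area of P0's cell: 478.0303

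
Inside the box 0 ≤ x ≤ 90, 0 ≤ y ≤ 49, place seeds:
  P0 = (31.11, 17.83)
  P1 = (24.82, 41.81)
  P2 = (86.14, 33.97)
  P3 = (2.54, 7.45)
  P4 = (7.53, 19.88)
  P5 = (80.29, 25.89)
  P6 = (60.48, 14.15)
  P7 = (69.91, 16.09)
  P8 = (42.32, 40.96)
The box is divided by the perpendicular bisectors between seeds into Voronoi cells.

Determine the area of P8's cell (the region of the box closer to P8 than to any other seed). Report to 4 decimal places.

Area of P8's cell: 611.4621

1. box [0,90]×[0,49]: [(0, 0) (90, 0) (90, 49) (0, 49)]
2. ⊥bis P8·P0 via (36.715,29.395): [(0, 47.189) (90, 3.5703) (90, 49) (0, 49)]  |A|=2125.8307
3. ⊥bis P8·P1 via (33.57,41.385): [(33.0734, 31.1599) (90, 3.5703) (90, 49) (33.9399, 49)]  |A|=1793.1379
4. ⊥bis P8·P2 via (64.23,37.465): [(33.0734, 31.1599) (61.0606, 17.5959) (66.07, 49) (33.9399, 49)]  |A|=760.033
5. ⊥bis P8·P3 via (22.43,24.205): [(33.0734, 31.1599) (61.0606, 17.5959) (66.07, 49) (33.9399, 49)]  |A|=760.033
6. ⊥bis P8·P4 via (24.925,30.42): [(33.0734, 31.1599) (61.0606, 17.5959) (66.07, 49) (33.9399, 49)]  |A|=760.033
7. ⊥bis P8·P5 via (61.305,33.425): [(33.0734, 31.1599) (55.9966, 20.0501) (65.1181, 43.0323) (66.07, 49) (33.9399, 49)]  |A|=690.6496
8. ⊥bis P8·P6 via (51.4,27.555): [(33.0734, 31.1599) (46.8586, 24.4789) (61.7606, 34.5728) (65.1181, 43.0323) (66.07, 49) (33.9399, 49)]  |A|=611.5321
9. ⊥bis P8·P7 via (56.115,28.525): [(33.0734, 31.1599) (46.8586, 24.4789) (61.2625, 34.2354) (61.9132, 34.9573) (65.1181, 43.0323) (66.07, 49) (33.9399, 49)]  |A|=611.4621
10. canonical 7-gon: [(33.0734, 31.1599) (46.8586, 24.4789) (61.2625, 34.2354) (61.9132, 34.9573) (65.1181, 43.0323) (66.07, 49) (33.9399, 49)]
11. shoelace: 611.4621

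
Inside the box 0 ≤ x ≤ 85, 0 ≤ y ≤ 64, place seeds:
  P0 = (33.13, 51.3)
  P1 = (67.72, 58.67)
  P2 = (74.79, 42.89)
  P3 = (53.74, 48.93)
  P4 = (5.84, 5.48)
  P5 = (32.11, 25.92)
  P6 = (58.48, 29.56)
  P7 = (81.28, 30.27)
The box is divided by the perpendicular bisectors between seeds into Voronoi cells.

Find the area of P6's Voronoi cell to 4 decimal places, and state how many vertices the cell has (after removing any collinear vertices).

1. box [0,85]×[0,64]: [(0, 0) (85, 0) (85, 64) (0, 64)]
2. ⊥bis P6·P0 via (45.805,40.43): [(11.1325, 0) (85, 0) (85, 64) (66.0185, 64)]  |A|=2971.1689
3. ⊥bis P6·P1 via (63.1,44.115): [(51.9896, 47.6416) (11.1325, 0) (85, 0) (85, 37.1636)]  |A|=2372.9754
4. ⊥bis P6·P2 via (66.635,36.225): [(59.166, 45.3637) (51.9896, 47.6416) (11.1325, 0) (85, 0) (85, 13.7544)]  |A|=2070.5993
5. ⊥bis P6·P3 via (56.11,39.245): [(62.824, 40.888) (41.7818, 35.7388) (11.1325, 0) (85, 0) (85, 13.7544)]  |A|=1959.756
6. ⊥bis P6·P4 via (32.16,17.52): [(62.824, 40.888) (41.7818, 35.7388) (30.072, 22.0845) (40.1745, 0) (85, 0) (85, 13.7544)]  |A|=1639.0675
7. ⊥bis P6·P5 via (45.295,27.74): [(62.824, 40.888) (44.1122, 36.309) (49.1241, 0) (85, 0) (85, 13.7544)]  |A|=1237.1339
8. ⊥bis P6·P7 via (69.88,29.915): [(69.8043, 32.3472) (62.824, 40.888) (44.1122, 36.309) (49.1241, 0) (70.8116, 0)]  |A|=903.1514
9. canonical 5-gon: [(69.8043, 32.3472) (62.824, 40.888) (44.1122, 36.309) (49.1241, 0) (70.8116, 0)]
10. shoelace: 903.1514

Area of P6's cell: 903.1514 (5 vertices)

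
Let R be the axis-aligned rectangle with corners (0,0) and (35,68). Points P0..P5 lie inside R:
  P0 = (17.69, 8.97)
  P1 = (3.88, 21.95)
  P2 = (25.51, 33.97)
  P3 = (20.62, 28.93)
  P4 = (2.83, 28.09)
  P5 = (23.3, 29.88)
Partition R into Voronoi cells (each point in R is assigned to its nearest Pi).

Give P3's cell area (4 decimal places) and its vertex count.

Area of P3's cell: 200.5852 (5 vertices)

1. box [0,35]×[0,68]: [(0, 0) (35, 0) (35, 68) (0, 68)]
2. ⊥bis P3·P0 via (19.155,18.95): [(0, 21.7618) (35, 16.6241) (35, 68) (0, 68)]  |A|=1708.247
3. ⊥bis P3·P1 via (12.25,25.44): [(0, 54.8189) (14.6823, 19.6066) (35, 16.6241) (35, 68) (0, 68)]  |A|=1465.5691
4. ⊥bis P3·P2 via (23.065,31.45): [(0.6935, 53.1556) (14.6823, 19.6066) (35, 16.6241) (35, 19.8702)]  |A|=375.6406
5. ⊥bis P3·P4 via (11.725,28.51): [(11.0351, 43.1219) (11.8214, 26.4678) (14.6823, 19.6066) (35, 16.6241) (35, 19.8702)]  |A|=293.4715
6. ⊥bis P3·P5 via (21.96,29.405): [(20.2758, 34.1562) (11.0351, 43.1219) (11.8214, 26.4678) (14.6823, 19.6066) (26.0235, 17.9418)]  |A|=200.5852
7. canonical 5-gon: [(20.2758, 34.1562) (11.0351, 43.1219) (11.8214, 26.4678) (14.6823, 19.6066) (26.0235, 17.9418)]
8. shoelace: 200.5852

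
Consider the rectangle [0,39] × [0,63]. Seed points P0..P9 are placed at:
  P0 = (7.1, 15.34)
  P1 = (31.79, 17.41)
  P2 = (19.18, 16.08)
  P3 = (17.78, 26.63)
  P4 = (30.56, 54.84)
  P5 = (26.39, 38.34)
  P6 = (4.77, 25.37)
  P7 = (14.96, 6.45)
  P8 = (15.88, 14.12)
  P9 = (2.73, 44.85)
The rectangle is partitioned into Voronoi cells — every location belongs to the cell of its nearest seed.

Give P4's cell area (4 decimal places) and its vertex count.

1. box [0,39]×[0,63]: [(0, 0) (39, 0) (39, 63) (0, 63)]
2. ⊥bis P4·P0 via (18.83,35.09): [(0, 46.2736) (39, 23.1106) (39, 63) (0, 63)]  |A|=1104.0092
3. ⊥bis P4·P1 via (31.175,36.125): [(0, 46.2736) (17.8259, 35.6863) (39, 36.3821) (39, 63) (0, 63)]  |A|=963.5026
4. ⊥bis P4·P2 via (24.87,35.46): [(0, 46.2736) (11.6932, 39.3287) (23.4677, 35.8717) (39, 36.3821) (39, 63) (0, 63)]  |A|=952.6593
5. ⊥bis P4·P3 via (24.17,40.735): [(0, 51.6848) (34.1315, 36.2222) (39, 36.3821) (39, 63) (0, 63)]  |A|=780.066
6. ⊥bis P4·P5 via (28.475,46.59): [(0, 53.7864) (39, 43.93) (39, 63) (0, 63)]  |A|=551.5291
7. ⊥bis P4·P6 via (17.665,40.105): [(0, 55.5641) (2.8562, 53.0646) (39, 43.93) (39, 63) (0, 63)]  |A|=548.9904
8. ⊥bis P4·P7 via (22.76,30.645): [(0, 55.5641) (2.8562, 53.0646) (39, 43.93) (39, 63) (0, 63)]  |A|=548.9904
9. ⊥bis P4·P8 via (23.22,34.48): [(0, 55.5641) (2.8562, 53.0646) (39, 43.93) (39, 63) (0, 63)]  |A|=548.9904
10. ⊥bis P4·P9 via (16.645,49.845): [(16.7497, 49.5533) (39, 43.93) (39, 63) (11.9228, 63)]  |A|=394.2054
11. canonical 4-gon: [(16.7497, 49.5533) (39, 43.93) (39, 63) (11.9228, 63)]
12. shoelace: 394.2054

Area of P4's cell: 394.2054 (4 vertices)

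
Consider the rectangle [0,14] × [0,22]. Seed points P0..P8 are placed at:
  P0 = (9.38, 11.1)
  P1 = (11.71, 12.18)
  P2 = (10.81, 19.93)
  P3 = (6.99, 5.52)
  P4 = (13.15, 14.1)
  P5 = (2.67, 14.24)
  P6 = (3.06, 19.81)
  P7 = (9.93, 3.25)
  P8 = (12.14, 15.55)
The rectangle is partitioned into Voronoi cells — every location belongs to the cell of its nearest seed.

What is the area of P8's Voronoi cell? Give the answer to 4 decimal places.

1. box [0,14]×[0,22]: [(0, 0) (14, 0) (14, 22) (0, 22)]
2. ⊥bis P8·P0 via (10.76,13.325): [(0, 19.9986) (14, 11.3155) (14, 22) (0, 22)]  |A|=88.8014
3. ⊥bis P8·P1 via (11.925,13.865): [(0, 19.9986) (9.3621, 14.192) (14, 13.6002) (14, 22) (0, 22)]  |A|=83.5031
4. ⊥bis P8·P2 via (11.475,17.74): [(6.2162, 16.1432) (9.3621, 14.192) (14, 13.6002) (14, 18.5067)]  |A|=22.6893
5. ⊥bis P8·P3 via (9.565,10.535): [(6.2162, 16.1432) (9.3621, 14.192) (14, 13.6002) (14, 18.5067)]  |A|=22.6893
6. ⊥bis P8·P4 via (12.645,14.825): [(6.2162, 16.1432) (9.3621, 14.192) (11.3687, 13.936) (14, 15.7688) (14, 18.5067)]  |A|=19.8361
7. ⊥bis P8·P5 via (7.405,14.895): [(7.1914, 16.4393) (7.3277, 15.4538) (9.3621, 14.192) (11.3687, 13.936) (14, 15.7688) (14, 18.5067)]  |A|=19.3355
8. ⊥bis P8·P6 via (7.6,17.68): [(7.1914, 16.4393) (7.3277, 15.4538) (9.3621, 14.192) (11.3687, 13.936) (14, 15.7688) (14, 18.5067)]  |A|=19.3355
9. ⊥bis P8·P7 via (11.035,9.4): [(7.1914, 16.4393) (7.3277, 15.4538) (9.3621, 14.192) (11.3687, 13.936) (14, 15.7688) (14, 18.5067)]  |A|=19.3355
10. canonical 6-gon: [(7.1914, 16.4393) (7.3277, 15.4538) (9.3621, 14.192) (11.3687, 13.936) (14, 15.7688) (14, 18.5067)]
11. shoelace: 19.3355

Area of P8's cell: 19.3355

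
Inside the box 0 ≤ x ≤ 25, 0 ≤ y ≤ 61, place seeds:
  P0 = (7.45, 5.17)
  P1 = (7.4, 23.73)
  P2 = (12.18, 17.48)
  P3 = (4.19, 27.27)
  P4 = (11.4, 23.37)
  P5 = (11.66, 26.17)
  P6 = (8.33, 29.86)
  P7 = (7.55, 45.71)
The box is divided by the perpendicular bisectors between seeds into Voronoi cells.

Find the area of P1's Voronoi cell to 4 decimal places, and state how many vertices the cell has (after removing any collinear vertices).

1. box [0,25]×[0,61]: [(0, 0) (25, 0) (25, 61) (0, 61)]
2. ⊥bis P1·P0 via (7.425,14.45): [(0, 14.43) (25, 14.4973) (25, 61) (0, 61)]  |A|=1163.4082
3. ⊥bis P1·P2 via (9.79,20.605): [(0, 14.43) (1.7221, 14.4346) (25, 32.2376) (25, 61) (0, 61)]  |A|=956.9298
4. ⊥bis P1·P3 via (5.795,25.5): [(0, 20.2452) (0, 14.43) (1.7221, 14.4346) (25, 32.2376) (25, 42.9147)]  |A|=221.4287
5. ⊥bis P1·P4 via (9.4,23.55): [(9.9114, 29.2327) (0, 20.2452) (0, 14.43) (1.7221, 14.4346) (9.0865, 20.067)]  |A|=72.9684
6. ⊥bis P1·P5 via (9.53,24.95): [(9.5265, 24.956) (8.0459, 27.5411) (0, 20.2452) (0, 14.43) (1.7221, 14.4346) (9.0865, 20.067)]  |A|=69.3048
7. ⊥bis P1·P6 via (7.865,26.795): [(9.5265, 24.956) (8.5311, 26.6939) (7.3151, 26.8784) (0, 20.2452) (0, 14.43) (1.7221, 14.4346) (9.0865, 20.067)]  |A|=68.8345
8. ⊥bis P1·P7 via (7.475,34.72): [(9.5265, 24.956) (8.5311, 26.6939) (7.3151, 26.8784) (0, 20.2452) (0, 14.43) (1.7221, 14.4346) (9.0865, 20.067)]  |A|=68.8345
9. canonical 7-gon: [(9.5265, 24.956) (8.5311, 26.6939) (7.3151, 26.8784) (0, 20.2452) (0, 14.43) (1.7221, 14.4346) (9.0865, 20.067)]
10. shoelace: 68.8345

Area of P1's cell: 68.8345 (7 vertices)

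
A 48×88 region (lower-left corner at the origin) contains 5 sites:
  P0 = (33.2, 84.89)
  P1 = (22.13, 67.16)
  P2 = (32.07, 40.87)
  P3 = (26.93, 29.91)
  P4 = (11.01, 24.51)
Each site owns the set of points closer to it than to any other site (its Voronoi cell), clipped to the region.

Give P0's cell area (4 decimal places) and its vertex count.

1. box [0,48]×[0,88]: [(0, 0) (48, 0) (48, 88) (0, 88)]
2. ⊥bis P0·P1 via (27.665,76.025): [(48, 63.3285) (48, 88) (8.4855, 88)]  |A|=487.4401
3. ⊥bis P0·P2 via (32.635,62.88): [(48, 63.3285) (48, 88) (8.4855, 88)]  |A|=487.4401
4. ⊥bis P0·P3 via (30.065,57.4): [(48, 63.3285) (48, 88) (8.4855, 88)]  |A|=487.4401
5. ⊥bis P0·P4 via (22.105,54.7): [(48, 63.3285) (48, 88) (8.4855, 88)]  |A|=487.4401
6. canonical 3-gon: [(48, 63.3285) (48, 88) (8.4855, 88)]
7. shoelace: 487.4401

Area of P0's cell: 487.4401 (3 vertices)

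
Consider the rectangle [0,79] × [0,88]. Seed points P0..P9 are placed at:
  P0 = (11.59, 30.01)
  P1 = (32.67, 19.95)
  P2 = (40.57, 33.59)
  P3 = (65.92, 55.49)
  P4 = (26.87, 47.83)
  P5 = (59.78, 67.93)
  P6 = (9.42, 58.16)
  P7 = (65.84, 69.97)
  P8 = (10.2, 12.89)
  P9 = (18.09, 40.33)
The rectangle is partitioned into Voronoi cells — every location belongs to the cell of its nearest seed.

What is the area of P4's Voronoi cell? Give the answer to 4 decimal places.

1. box [0,79]×[0,88]: [(0, 0) (79, 0) (79, 88) (0, 88)]
2. ⊥bis P4·P0 via (19.23,38.92): [(0, 55.409) (64.6197, 0) (79, 0) (79, 88) (0, 88)]  |A|=5161.7432
3. ⊥bis P4·P1 via (29.77,33.89): [(0, 55.409) (26.0087, 33.1075) (79, 44.1315) (79, 88) (0, 88)]  |A|=3754.401
4. ⊥bis P4·P2 via (33.72,40.71): [(0, 55.409) (25.9078, 33.194) (79, 84.2729) (79, 88) (0, 88)]  |A|=2685.955
5. ⊥bis P4·P3 via (46.395,51.66): [(0, 55.409) (25.9078, 33.194) (46.1897, 52.7068) (39.2666, 88) (0, 88)]  |A|=1923.6519
6. ⊥bis P4·P5 via (43.325,57.88): [(0, 55.409) (25.9078, 33.194) (46.1897, 52.7068) (46.0501, 53.4181) (24.929, 88) (0, 88)]  |A|=1675.7416
7. ⊥bis P4·P6 via (18.145,52.995): [(12.9836, 44.2761) (25.9078, 33.194) (46.1897, 52.7068) (46.0501, 53.4181) (32.0069, 76.4113)]  |A|=695.2178
8. ⊥bis P4·P7 via (46.355,58.9): [(12.9836, 44.2761) (25.9078, 33.194) (46.1897, 52.7068) (46.0501, 53.4181) (32.0069, 76.4113)]  |A|=695.2178
9. ⊥bis P4·P8 via (18.535,30.36): [(12.9836, 44.2761) (25.9078, 33.194) (46.1897, 52.7068) (46.0501, 53.4181) (32.0069, 76.4113)]  |A|=695.2178
10. ⊥bis P4·P9 via (22.48,44.08): [(16.8022, 50.7268) (29.1305, 36.2945) (46.1897, 52.7068) (46.0501, 53.4181) (32.0069, 76.4113)]  |A|=590.0066
11. canonical 5-gon: [(16.8022, 50.7268) (29.1305, 36.2945) (46.1897, 52.7068) (46.0501, 53.4181) (32.0069, 76.4113)]
12. shoelace: 590.0066

Area of P4's cell: 590.0066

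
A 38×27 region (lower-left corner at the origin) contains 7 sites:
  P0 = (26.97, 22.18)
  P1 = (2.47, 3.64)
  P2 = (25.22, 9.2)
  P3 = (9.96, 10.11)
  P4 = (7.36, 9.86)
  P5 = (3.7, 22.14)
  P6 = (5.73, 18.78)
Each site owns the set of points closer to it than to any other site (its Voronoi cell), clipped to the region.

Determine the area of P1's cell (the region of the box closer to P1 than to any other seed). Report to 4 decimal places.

Area of P1's cell: 69.4264

1. box [0,38]×[0,27]: [(0, 0) (38, 0) (38, 27) (0, 27)]
2. ⊥bis P1·P0 via (14.72,12.91): [(0, 0) (24.4894, 0) (4.0576, 27) (0, 27)]  |A|=385.3852
3. ⊥bis P1·P2 via (13.845,6.42): [(0, 0) (15.414, 0) (11.0849, 17.7137) (4.0576, 27) (0, 27)]  |A|=305.0055
4. ⊥bis P1·P3 via (6.215,6.875): [(0, 14.0698) (0, 0) (12.1538, 0)]  |A|=85.5004
5. ⊥bis P1·P4 via (4.915,6.75): [(9.3027, 3.3005) (0, 10.614) (0, 0) (12.1538, 0)]  |A|=69.4264
6. ⊥bis P1·P5 via (3.085,12.89): [(9.3027, 3.3005) (0, 10.614) (0, 0) (12.1538, 0)]  |A|=69.4264
7. ⊥bis P1·P6 via (4.1,11.21): [(9.3027, 3.3005) (0, 10.614) (0, 0) (12.1538, 0)]  |A|=69.4264
8. canonical 4-gon: [(9.3027, 3.3005) (0, 10.614) (0, 0) (12.1538, 0)]
9. shoelace: 69.4264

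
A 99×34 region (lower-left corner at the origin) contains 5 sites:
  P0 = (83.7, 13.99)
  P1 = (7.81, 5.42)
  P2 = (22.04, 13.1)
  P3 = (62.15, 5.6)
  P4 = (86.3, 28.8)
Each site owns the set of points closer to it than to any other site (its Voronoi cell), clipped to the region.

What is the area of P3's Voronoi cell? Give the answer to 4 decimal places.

1. box [0,99]×[0,34]: [(0, 0) (99, 0) (99, 34) (0, 34)]
2. ⊥bis P3·P0 via (72.925,9.795): [(0, 0) (76.7385, 0) (63.5013, 34) (0, 34)]  |A|=2384.0765
3. ⊥bis P3·P1 via (34.98,5.51): [(34.9983, 0) (76.7385, 0) (63.5013, 34) (34.8856, 34)]  |A|=1196.0506
4. ⊥bis P3·P2 via (42.095,9.35): [(40.3467, 0) (76.7385, 0) (63.5013, 34) (46.7042, 34)]  |A|=904.2115
5. ⊥bis P3·P4 via (74.225,17.2): [(40.3467, 0) (76.7385, 0) (67.1916, 24.5214) (58.0859, 34) (46.7042, 34)]  |A|=878.546
6. canonical 5-gon: [(40.3467, 0) (76.7385, 0) (67.1916, 24.5214) (58.0859, 34) (46.7042, 34)]
7. shoelace: 878.546

Area of P3's cell: 878.5460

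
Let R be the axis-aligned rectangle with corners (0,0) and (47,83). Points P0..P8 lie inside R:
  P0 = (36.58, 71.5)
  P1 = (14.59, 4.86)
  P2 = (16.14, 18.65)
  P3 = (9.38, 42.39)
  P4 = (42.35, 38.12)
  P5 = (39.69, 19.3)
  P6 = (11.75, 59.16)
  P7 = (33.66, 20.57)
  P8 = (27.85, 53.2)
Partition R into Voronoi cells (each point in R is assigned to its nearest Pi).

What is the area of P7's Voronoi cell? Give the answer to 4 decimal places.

1. box [0,47]×[0,83]: [(0, 0) (47, 0) (47, 83) (0, 83)]
2. ⊥bis P7·P0 via (35.12,46.035): [(0, 48.0486) (0, 0) (47, 0) (47, 45.3539)]  |A|=2194.9572
3. ⊥bis P7·P1 via (24.125,12.715): [(0, 48.0486) (0, 41.9998) (34.5997, 0) (47, 0) (47, 45.3539)]  |A|=1468.3673
4. ⊥bis P7·P2 via (24.9,19.61): [(21.9212, 46.7917) (25.8905, 10.5719) (34.5997, 0) (47, 0) (47, 45.3539)]  |A|=995.5683
5. ⊥bis P7·P3 via (21.52,31.48): [(34.6258, 46.0633) (23.3732, 33.5421) (25.8905, 10.5719) (34.5997, 0) (47, 0) (47, 45.3539)]  |A|=911.9316
6. ⊥bis P7·P4 via (38.005,29.345): [(25.2688, 35.6514) (23.3732, 33.5421) (25.8905, 10.5719) (34.5997, 0) (47, 0) (47, 24.8911)]  |A|=621.8519
7. ⊥bis P7·P5 via (36.675,19.935): [(38.5953, 29.0527) (25.2688, 35.6514) (23.3732, 33.5421) (25.8905, 10.5719) (32.9087, 2.0526)]  |A|=308.4555
8. ⊥bis P7·P6 via (22.705,39.865): [(38.5953, 29.0527) (25.2688, 35.6514) (23.3732, 33.5421) (25.8905, 10.5719) (32.9087, 2.0526)]  |A|=308.4555
9. ⊥bis P7·P8 via (30.755,36.885): [(38.5953, 29.0527) (25.2688, 35.6514) (23.3732, 33.5421) (25.8905, 10.5719) (32.9087, 2.0526)]  |A|=308.4555
10. canonical 5-gon: [(38.5953, 29.0527) (25.2688, 35.6514) (23.3732, 33.5421) (25.8905, 10.5719) (32.9087, 2.0526)]
11. shoelace: 308.4555

Area of P7's cell: 308.4555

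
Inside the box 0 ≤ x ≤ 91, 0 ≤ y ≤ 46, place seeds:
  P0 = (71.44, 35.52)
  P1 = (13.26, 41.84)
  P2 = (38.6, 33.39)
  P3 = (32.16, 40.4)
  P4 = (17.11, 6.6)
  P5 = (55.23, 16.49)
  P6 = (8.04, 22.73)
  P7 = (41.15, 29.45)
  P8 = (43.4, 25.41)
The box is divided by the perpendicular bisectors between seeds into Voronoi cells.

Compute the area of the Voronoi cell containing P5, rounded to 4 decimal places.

1. box [0,91]×[0,46]: [(0, 0) (91, 0) (91, 46) (0, 46)]
2. ⊥bis P5·P0 via (63.335,26.005): [(0, 0) (91, 0) (91, 2.4396) (39.8615, 46) (0, 46)]  |A|=3072.1939
3. ⊥bis P5·P1 via (34.245,29.165): [(16.6293, 0) (91, 0) (91, 2.4396) (42.8671, 43.4399)]  |A|=1674.0398
4. ⊥bis P5·P2 via (46.915,24.94): [(21.5701, 0) (91, 0) (91, 2.4396) (55.1139, 33.0079)]  |A|=1189.6408
5. ⊥bis P5·P3 via (43.695,28.445): [(21.5701, 0) (91, 0) (91, 2.4396) (55.1139, 33.0079)]  |A|=1189.6408
6. ⊥bis P5·P4 via (36.17,11.545): [(35.5868, 13.7928) (39.1653, 0) (91, 0) (91, 2.4396) (55.1139, 33.0079)]  |A|=1068.2972
7. ⊥bis P5·P6 via (31.635,19.61): [(35.5868, 13.7928) (39.1653, 0) (91, 0) (91, 2.4396) (55.1139, 33.0079)]  |A|=1068.2972
8. ⊥bis P5·P7 via (48.19,22.97): [(36.5007, 10.2705) (39.1653, 0) (91, 0) (91, 2.4396) (56.4118, 31.9023)]  |A|=1000.0824
9. ⊥bis P5·P8 via (49.315,20.95): [(37.7197, 5.5719) (39.1653, 0) (91, 0) (91, 2.4396) (57.119, 31.2999)]  |A|=925.1802
10. canonical 5-gon: [(37.7197, 5.5719) (39.1653, 0) (91, 0) (91, 2.4396) (57.119, 31.2999)]
11. shoelace: 925.1802

Area of P5's cell: 925.1802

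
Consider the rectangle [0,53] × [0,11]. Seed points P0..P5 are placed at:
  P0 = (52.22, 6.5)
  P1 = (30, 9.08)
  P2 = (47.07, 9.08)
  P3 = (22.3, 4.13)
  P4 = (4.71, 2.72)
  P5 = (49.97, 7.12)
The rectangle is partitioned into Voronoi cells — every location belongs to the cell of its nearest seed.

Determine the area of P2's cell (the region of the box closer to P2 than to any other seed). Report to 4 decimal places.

Area of P2's cell: 90.5053

1. box [0,53]×[0,11]: [(0, 0) (53, 0) (53, 11) (0, 11)]
2. ⊥bis P2·P0 via (49.645,7.79): [(0, 0) (45.7424, 0) (51.2531, 11) (0, 11)]  |A|=533.4755
3. ⊥bis P2·P1 via (38.535,9.08): [(38.535, 0) (45.7424, 0) (51.2531, 11) (38.535, 11)]  |A|=109.5905
4. ⊥bis P2·P3 via (34.685,6.605): [(38.535, 0) (45.7424, 0) (51.2531, 11) (38.535, 11)]  |A|=109.5905
5. ⊥bis P2·P4 via (25.89,5.9): [(38.535, 0) (45.7424, 0) (51.2531, 11) (38.535, 11)]  |A|=109.5905
6. ⊥bis P2·P5 via (48.52,8.1): [(38.535, 0) (43.0455, 0) (50.48, 11) (38.535, 11)]  |A|=90.5053
7. canonical 4-gon: [(38.535, 0) (43.0455, 0) (50.48, 11) (38.535, 11)]
8. shoelace: 90.5053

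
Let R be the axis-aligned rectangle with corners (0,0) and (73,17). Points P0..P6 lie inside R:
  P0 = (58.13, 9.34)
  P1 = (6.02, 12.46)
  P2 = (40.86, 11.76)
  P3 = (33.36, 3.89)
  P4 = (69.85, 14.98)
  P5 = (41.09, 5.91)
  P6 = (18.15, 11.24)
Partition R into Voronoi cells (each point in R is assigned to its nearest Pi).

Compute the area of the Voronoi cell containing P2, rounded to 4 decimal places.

1. box [0,73]×[0,17]: [(0, 0) (73, 0) (73, 17) (0, 17)]
2. ⊥bis P2·P0 via (49.495,10.55): [(0, 0) (48.0167, 0) (50.3988, 17) (0, 17)]  |A|=836.5316
3. ⊥bis P2·P1 via (23.44,12.11): [(23.1967, 0) (48.0167, 0) (50.3988, 17) (23.5382, 17)]  |A|=439.2846
4. ⊥bis P2·P3 via (37.11,7.825): [(45.321, 0) (48.0167, 0) (50.3988, 17) (27.4824, 17)]  |A|=217.7027
5. ⊥bis P2·P4 via (55.355,13.37): [(45.321, 0) (48.0167, 0) (50.3988, 17) (27.4824, 17)]  |A|=217.7027
6. ⊥bis P2·P5 via (40.975,8.835): [(36.2453, 8.649) (49.3005, 9.1623) (50.3988, 17) (27.4824, 17)]  |A|=146.5666
7. ⊥bis P2·P6 via (29.505,11.5): [(29.4214, 15.1522) (36.2453, 8.649) (49.3005, 9.1623) (50.3988, 17) (29.3791, 17)]  |A|=144.8142
8. canonical 5-gon: [(29.4214, 15.1522) (36.2453, 8.649) (49.3005, 9.1623) (50.3988, 17) (29.3791, 17)]
9. shoelace: 144.8142

Area of P2's cell: 144.8142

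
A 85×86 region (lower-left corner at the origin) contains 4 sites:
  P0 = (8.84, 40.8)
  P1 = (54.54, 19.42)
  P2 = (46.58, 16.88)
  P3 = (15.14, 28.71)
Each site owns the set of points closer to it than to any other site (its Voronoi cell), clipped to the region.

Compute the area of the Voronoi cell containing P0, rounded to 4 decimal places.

1. box [0,85]×[0,86]: [(0, 0) (85, 0) (85, 86) (0, 86)]
2. ⊥bis P0·P1 via (31.69,30.11): [(0, 0) (17.6035, 0) (57.8372, 86) (0, 86)]  |A|=3243.9524
3. ⊥bis P0·P2 via (27.71,28.84): [(0, 0) (9.4309, 0) (40.6395, 49.2396) (57.8372, 86) (0, 86)]  |A|=3042.7443
4. ⊥bis P0·P3 via (11.99,34.755): [(0, 28.5071) (40.9144, 49.8273) (57.8372, 86) (0, 86)]  |A|=2222.2088
5. canonical 4-gon: [(0, 28.5071) (40.9144, 49.8273) (57.8372, 86) (0, 86)]
6. shoelace: 2222.2088

Area of P0's cell: 2222.2088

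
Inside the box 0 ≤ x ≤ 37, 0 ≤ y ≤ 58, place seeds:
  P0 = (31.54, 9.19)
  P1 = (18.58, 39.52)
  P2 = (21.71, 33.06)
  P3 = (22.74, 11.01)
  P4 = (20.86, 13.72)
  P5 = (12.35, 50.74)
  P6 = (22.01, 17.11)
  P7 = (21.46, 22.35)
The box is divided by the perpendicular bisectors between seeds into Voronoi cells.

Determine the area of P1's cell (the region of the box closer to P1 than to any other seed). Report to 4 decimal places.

Area of P1's cell: 417.1908

1. box [0,37]×[0,58]: [(0, 0) (37, 0) (37, 58) (0, 58)]
2. ⊥bis P1·P0 via (25.06,24.355): [(0, 13.6469) (37, 29.457) (37, 58) (0, 58)]  |A|=1348.5792
3. ⊥bis P1·P2 via (20.145,36.29): [(0, 26.5293) (37, 44.4566) (37, 58) (0, 58)]  |A|=832.7603
4. ⊥bis P1·P3 via (20.66,25.265): [(0, 26.5293) (37, 44.4566) (37, 58) (0, 58)]  |A|=832.7603
5. ⊥bis P1·P4 via (19.72,26.62): [(0, 26.5293) (37, 44.4566) (37, 58) (0, 58)]  |A|=832.7603
6. ⊥bis P1·P5 via (15.465,45.13): [(0, 36.5429) (0, 26.5293) (37, 44.4566) (37, 57.0875)]  |A|=418.9231
7. ⊥bis P1·P6 via (20.295,28.315): [(0, 36.5429) (0, 26.5293) (37, 44.4566) (37, 57.0875)]  |A|=418.9231
8. ⊥bis P1·P7 via (20.02,30.935): [(0, 36.5429) (0, 27.577) (3.307, 28.1317) (37, 44.4566) (37, 57.0875)]  |A|=417.1908
9. canonical 5-gon: [(0, 36.5429) (0, 27.577) (3.307, 28.1317) (37, 44.4566) (37, 57.0875)]
10. shoelace: 417.1908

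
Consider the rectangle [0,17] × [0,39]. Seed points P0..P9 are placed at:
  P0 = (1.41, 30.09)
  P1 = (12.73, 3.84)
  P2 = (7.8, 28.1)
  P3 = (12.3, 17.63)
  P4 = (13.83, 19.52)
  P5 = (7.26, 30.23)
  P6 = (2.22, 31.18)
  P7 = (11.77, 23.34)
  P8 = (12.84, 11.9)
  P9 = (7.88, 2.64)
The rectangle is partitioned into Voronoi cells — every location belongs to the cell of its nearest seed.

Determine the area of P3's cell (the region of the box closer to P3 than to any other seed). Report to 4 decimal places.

1. box [0,17]×[0,39]: [(0, 0) (17, 0) (17, 39) (0, 39)]
2. ⊥bis P3·P0 via (6.855,23.86): [(0, 17.8688) (0, 0) (17, 0) (17, 32.7267)]  |A|=430.0613
3. ⊥bis P3·P1 via (12.515,10.735): [(0, 17.8688) (0, 10.3448) (17, 10.8749) (17, 32.7267)]  |A|=249.6946
4. ⊥bis P3·P2 via (10.05,22.865): [(1.5236, 19.2003) (0, 17.8688) (0, 10.3448) (17, 10.8749) (17, 25.8521)]  |A|=196.4976
5. ⊥bis P3·P4 via (13.065,18.575): [(8.5578, 22.2237) (1.5236, 19.2003) (0, 17.8688) (0, 10.3448) (17, 10.8749) (17, 15.3895)]  |A|=152.3341
6. ⊥bis P3·P5 via (9.78,23.93): [(8.5578, 22.2237) (1.5236, 19.2003) (0, 17.8688) (0, 10.3448) (17, 10.8749) (17, 15.3895)]  |A|=152.3341
7. ⊥bis P3·P6 via (7.26,24.405): [(8.5578, 22.2237) (1.5236, 19.2003) (0, 17.8688) (0, 10.3448) (17, 10.8749) (17, 15.3895)]  |A|=152.3341
8. ⊥bis P3·P7 via (12.035,20.485): [(10.8423, 20.3743) (2.4405, 19.5944) (1.5236, 19.2003) (0, 17.8688) (0, 10.3448) (17, 10.8749) (17, 15.3895)]  |A|=143.6743
9. ⊥bis P3·P8 via (12.57,14.765): [(10.8423, 20.3743) (2.4405, 19.5944) (1.5236, 19.2003) (0, 17.8688) (0, 13.5804) (17, 15.1825) (17, 15.3895)]  |A|=79.5565
10. ⊥bis P3·P9 via (10.09,10.135): [(10.8423, 20.3743) (2.4405, 19.5944) (1.5236, 19.2003) (0, 17.8688) (0, 13.5804) (17, 15.1825) (17, 15.3895)]  |A|=79.5565
11. canonical 7-gon: [(10.8423, 20.3743) (2.4405, 19.5944) (1.5236, 19.2003) (0, 17.8688) (0, 13.5804) (17, 15.1825) (17, 15.3895)]
12. shoelace: 79.5565

Area of P3's cell: 79.5565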